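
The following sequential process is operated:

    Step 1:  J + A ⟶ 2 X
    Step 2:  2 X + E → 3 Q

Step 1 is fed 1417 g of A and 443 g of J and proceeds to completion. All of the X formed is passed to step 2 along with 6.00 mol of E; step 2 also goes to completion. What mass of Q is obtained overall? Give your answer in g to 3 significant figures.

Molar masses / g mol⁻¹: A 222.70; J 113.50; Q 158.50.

Step 1:
n(A) = 1417 / 222.70 = 6.363 mol
n(J) = 443.0 / 113.50 = 3.903 mol
n/ν → A: 6.363, J: 3.903; J is limiting.
n(X) produced = (2/1) × 3.903 = 7.806 mol
Step 2:
n(X) available = 7.806 mol
n(E) = 6.000 mol
n/ν → X: 3.903, E: 6.000; X is limiting.
n(Q) = (3/2) × 7.806 = 11.71 mol
mass = 11.71 × 158.50 = 1856 g

1860 g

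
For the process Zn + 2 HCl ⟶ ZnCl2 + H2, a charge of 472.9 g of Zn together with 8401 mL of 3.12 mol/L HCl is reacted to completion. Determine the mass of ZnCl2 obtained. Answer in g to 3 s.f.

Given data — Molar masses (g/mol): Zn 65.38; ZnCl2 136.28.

n(Zn) = 472.9 / 65.38 = 7.233 mol
n(HCl) = 3.12 × 8401/1000 = 26.21 mol
n/ν for Zn = 7.233/1 = 7.233
n/ν for HCl = 26.21/2 = 13.11
Smallest n/ν is Zn → limiting reagent.
n(ZnCl2) = (1/1) × 7.233 = 7.233 mol
mass = 7.233 × 136.28 = 985.7 g

986 g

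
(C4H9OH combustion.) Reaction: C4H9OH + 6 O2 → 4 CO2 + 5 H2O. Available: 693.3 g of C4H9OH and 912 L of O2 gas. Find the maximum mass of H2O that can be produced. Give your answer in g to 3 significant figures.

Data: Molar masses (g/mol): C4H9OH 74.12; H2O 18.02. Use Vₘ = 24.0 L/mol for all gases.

571 g

n(C4H9OH) = 693.3 / 74.12 = 9.354 mol
n(O2) = 912.0 / 24.0 = 38.00 mol
n/ν for C4H9OH = 9.354/1 = 9.354
n/ν for O2 = 38.00/6 = 6.333
Smallest n/ν is O2 → limiting reagent.
n(H2O) = (5/6) × 38.00 = 31.67 mol
mass = 31.67 × 18.02 = 570.7 g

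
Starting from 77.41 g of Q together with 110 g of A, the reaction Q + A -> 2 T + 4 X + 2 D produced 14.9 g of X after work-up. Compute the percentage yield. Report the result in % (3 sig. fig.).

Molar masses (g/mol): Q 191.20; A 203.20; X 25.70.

n(Q) = 77.41 / 191.20 = 0.4049 mol
n(A) = 110.0 / 203.20 = 0.5413 mol
n/ν for Q = 0.4049/1 = 0.4049
n/ν for A = 0.5413/1 = 0.5413
Smallest n/ν is Q → limiting reagent.
theoretical n(X) = (4/1) × 0.4049 = 1.620 mol → 41.63 g
% yield = 14.9 / 41.63 × 100 = 35.79 %

35.8 %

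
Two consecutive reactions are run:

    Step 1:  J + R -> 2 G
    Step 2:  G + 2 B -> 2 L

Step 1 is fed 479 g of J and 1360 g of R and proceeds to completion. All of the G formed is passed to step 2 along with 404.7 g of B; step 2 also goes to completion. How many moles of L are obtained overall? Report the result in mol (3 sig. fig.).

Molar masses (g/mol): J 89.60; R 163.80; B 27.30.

14.8 mol

Step 1:
n(J) = 479.0 / 89.60 = 5.346 mol
n(R) = 1360 / 163.80 = 8.303 mol
n/ν → J: 5.346, R: 8.303; J is limiting.
n(G) produced = (2/1) × 5.346 = 10.69 mol
Step 2:
n(G) available = 10.69 mol
n(B) = 404.7 / 27.30 = 14.82 mol
n/ν → G: 10.69, B: 7.410; B is limiting.
n(L) = (2/2) × 14.82 = 14.82 mol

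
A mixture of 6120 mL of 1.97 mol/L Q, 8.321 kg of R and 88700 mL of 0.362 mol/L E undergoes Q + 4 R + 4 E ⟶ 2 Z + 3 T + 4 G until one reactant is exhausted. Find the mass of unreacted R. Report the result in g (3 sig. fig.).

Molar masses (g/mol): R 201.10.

n(Q) = 1.97 × 6120/1000 = 12.06 mol
n(R) = 8.321×1000 / 201.10 = 41.38 mol
n(E) = 0.362 × 88700/1000 = 32.11 mol
n/ν for Q = 12.06/1 = 12.06
n/ν for R = 41.38/4 = 10.35
n/ν for E = 32.11/4 = 8.028
Smallest n/ν is E → limiting reagent.
R consumed = (4/4) × 32.11 = 32.11 mol
R remaining = 41.38 − 32.11 = 9.270 mol
mass = 9.270 × 201.10 = 1864 g

1860 g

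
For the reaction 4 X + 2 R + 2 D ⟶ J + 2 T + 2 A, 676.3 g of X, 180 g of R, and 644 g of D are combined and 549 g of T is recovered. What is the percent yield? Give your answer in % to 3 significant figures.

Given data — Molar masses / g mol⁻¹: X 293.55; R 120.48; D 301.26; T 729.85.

n(X) = 676.3 / 293.55 = 2.304 mol
n(R) = 180.0 / 120.48 = 1.494 mol
n(D) = 644.0 / 301.26 = 2.138 mol
n/ν for X = 2.304/4 = 0.5760
n/ν for R = 1.494/2 = 0.7470
n/ν for D = 2.138/2 = 1.069
Smallest n/ν is X → limiting reagent.
theoretical n(T) = (2/4) × 2.304 = 1.152 mol → 840.8 g
% yield = 549 / 840.8 × 100 = 65.29 %

65.3 %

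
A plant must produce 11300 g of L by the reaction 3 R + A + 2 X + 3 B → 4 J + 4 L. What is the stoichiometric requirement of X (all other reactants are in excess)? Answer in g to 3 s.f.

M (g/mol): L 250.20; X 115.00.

n(L) = 11300 / 250.20 = 45.16 mol
n(X) = (2/4) × 45.16 = 22.58 mol
mass = 22.58 × 115.00 = 2597 g

2600 g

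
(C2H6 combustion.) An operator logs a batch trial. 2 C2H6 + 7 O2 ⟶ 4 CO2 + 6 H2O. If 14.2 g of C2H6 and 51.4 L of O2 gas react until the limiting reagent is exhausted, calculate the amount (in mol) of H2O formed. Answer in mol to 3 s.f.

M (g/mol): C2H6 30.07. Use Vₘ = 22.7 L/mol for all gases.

1.42 mol

n(C2H6) = 14.20 / 30.07 = 0.4722 mol
n(O2) = 51.40 / 22.7 = 2.264 mol
n/ν for C2H6 = 0.4722/2 = 0.2361
n/ν for O2 = 2.264/7 = 0.3234
Smallest n/ν is C2H6 → limiting reagent.
n(H2O) = (6/2) × 0.4722 = 1.417 mol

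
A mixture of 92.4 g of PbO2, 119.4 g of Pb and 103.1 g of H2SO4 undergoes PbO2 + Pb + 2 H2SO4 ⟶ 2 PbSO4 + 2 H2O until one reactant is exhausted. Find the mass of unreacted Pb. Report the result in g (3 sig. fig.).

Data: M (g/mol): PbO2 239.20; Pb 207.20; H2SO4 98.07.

n(PbO2) = 92.40 / 239.20 = 0.3863 mol
n(Pb) = 119.4 / 207.20 = 0.5763 mol
n(H2SO4) = 103.1 / 98.07 = 1.051 mol
n/ν for PbO2 = 0.3863/1 = 0.3863
n/ν for Pb = 0.5763/1 = 0.5763
n/ν for H2SO4 = 1.051/2 = 0.5255
Smallest n/ν is PbO2 → limiting reagent.
Pb consumed = (1/1) × 0.3863 = 0.3863 mol
Pb remaining = 0.5763 − 0.3863 = 0.1900 mol
mass = 0.1900 × 207.20 = 39.37 g

39.4 g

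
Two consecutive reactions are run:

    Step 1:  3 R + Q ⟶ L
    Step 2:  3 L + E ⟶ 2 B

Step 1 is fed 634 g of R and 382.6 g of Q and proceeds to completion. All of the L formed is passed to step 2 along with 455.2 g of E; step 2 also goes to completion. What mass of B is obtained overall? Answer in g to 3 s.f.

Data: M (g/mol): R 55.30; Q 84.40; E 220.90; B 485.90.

1240 g

Step 1:
n(R) = 634.0 / 55.30 = 11.46 mol
n(Q) = 382.6 / 84.40 = 4.533 mol
n/ν for R = 11.46/3 = 3.820
n/ν for Q = 4.533/1 = 4.533
Smallest n/ν is R → limiting reagent.
n(L) produced = (1/3) × 11.46 = 3.820 mol
Step 2:
n(L) available = 3.820 mol
n(E) = 455.2 / 220.90 = 2.061 mol
n/ν for L = 3.820/3 = 1.273
n/ν for E = 2.061/1 = 2.061
Smallest n/ν is L → limiting reagent.
n(B) = (2/3) × 3.820 = 2.547 mol
mass = 2.547 × 485.90 = 1238 g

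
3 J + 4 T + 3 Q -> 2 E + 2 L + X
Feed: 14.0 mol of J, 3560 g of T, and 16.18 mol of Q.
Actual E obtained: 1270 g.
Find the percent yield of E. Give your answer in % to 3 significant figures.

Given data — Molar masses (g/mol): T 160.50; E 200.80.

n(J) = 14.00 mol
n(T) = 3560 / 160.50 = 22.18 mol
n(Q) = 16.18 mol
n/ν → J: 4.667, T: 5.545, Q: 5.393; J is limiting.
theoretical n(E) = (2/3) × 14.00 = 9.333 mol → 1874 g
% yield = 1270 / 1874 × 100 = 67.77 %

67.8 %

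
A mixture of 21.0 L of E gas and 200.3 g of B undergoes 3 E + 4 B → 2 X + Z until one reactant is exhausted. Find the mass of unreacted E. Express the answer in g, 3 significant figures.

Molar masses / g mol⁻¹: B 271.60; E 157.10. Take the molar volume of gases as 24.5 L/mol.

n(E) = 21.00 / 24.5 = 0.8571 mol
n(B) = 200.3 / 271.60 = 0.7375 mol
n/ν for E = 0.8571/3 = 0.2857
n/ν for B = 0.7375/4 = 0.1844
Smallest n/ν is B → limiting reagent.
E consumed = (3/4) × 0.7375 = 0.5531 mol
E remaining = 0.8571 − 0.5531 = 0.3040 mol
mass = 0.3040 × 157.10 = 47.76 g

47.8 g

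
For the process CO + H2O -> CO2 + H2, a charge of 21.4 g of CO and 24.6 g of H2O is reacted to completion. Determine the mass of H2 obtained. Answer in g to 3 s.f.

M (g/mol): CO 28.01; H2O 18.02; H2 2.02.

1.54 g

n(CO) = 21.40 / 28.01 = 0.7640 mol
n(H2O) = 24.60 / 18.02 = 1.365 mol
n/ν for CO = 0.7640/1 = 0.7640
n/ν for H2O = 1.365/1 = 1.365
Smallest n/ν is CO → limiting reagent.
n(H2) = (1/1) × 0.7640 = 0.7640 mol
mass = 0.7640 × 2.02 = 1.543 g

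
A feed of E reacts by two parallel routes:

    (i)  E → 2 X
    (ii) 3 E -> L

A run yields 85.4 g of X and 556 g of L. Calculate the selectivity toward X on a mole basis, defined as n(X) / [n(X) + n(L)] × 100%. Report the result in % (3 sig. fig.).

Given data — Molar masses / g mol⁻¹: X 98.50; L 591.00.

48.0 %

n(X) = 85.4 / 98.50 = 0.8670 mol
n(L) = 556 / 591.00 = 0.9408 mol
selectivity = 0.8670/(0.8670+0.9408) × 100 = 47.96 %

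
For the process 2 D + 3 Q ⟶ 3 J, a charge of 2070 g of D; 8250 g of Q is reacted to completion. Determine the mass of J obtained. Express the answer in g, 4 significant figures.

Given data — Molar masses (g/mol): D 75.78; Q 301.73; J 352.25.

n(D) = 2070 / 75.78 = 27.32 mol
n(Q) = 8250 / 301.73 = 27.34 mol
n/ν for D = 27.32/2 = 13.66
n/ν for Q = 27.34/3 = 9.113
Smallest n/ν is Q → limiting reagent.
n(J) = (3/3) × 27.34 = 27.34 mol
mass = 27.34 × 352.25 = 9631 g

9631 g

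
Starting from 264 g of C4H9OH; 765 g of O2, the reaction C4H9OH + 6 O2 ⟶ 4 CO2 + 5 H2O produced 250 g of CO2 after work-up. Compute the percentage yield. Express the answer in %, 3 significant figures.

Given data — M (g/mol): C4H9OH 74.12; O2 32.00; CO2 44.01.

n(C4H9OH) = 264.0 / 74.12 = 3.562 mol
n(O2) = 765.0 / 32.00 = 23.91 mol
n/ν → C4H9OH: 3.562, O2: 3.985; C4H9OH is limiting.
theoretical n(CO2) = (4/1) × 3.562 = 14.25 mol → 627.1 g
% yield = 250 / 627.1 × 100 = 39.87 %

39.9 %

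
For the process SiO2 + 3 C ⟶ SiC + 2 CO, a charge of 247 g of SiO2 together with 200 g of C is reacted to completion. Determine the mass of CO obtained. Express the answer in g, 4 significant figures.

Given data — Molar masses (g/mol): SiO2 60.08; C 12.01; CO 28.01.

230.3 g

n(SiO2) = 247.0 / 60.08 = 4.111 mol
n(C) = 200.0 / 12.01 = 16.65 mol
n/ν for SiO2 = 4.111/1 = 4.111
n/ν for C = 16.65/3 = 5.550
Smallest n/ν is SiO2 → limiting reagent.
n(CO) = (2/1) × 4.111 = 8.222 mol
mass = 8.222 × 28.01 = 230.3 g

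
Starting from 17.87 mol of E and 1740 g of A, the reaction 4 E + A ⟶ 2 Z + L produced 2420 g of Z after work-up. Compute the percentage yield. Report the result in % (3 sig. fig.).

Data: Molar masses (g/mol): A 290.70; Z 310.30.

87.3 %

n(E) = 17.87 mol
n(A) = 1740 / 290.70 = 5.986 mol
n/ν for E = 17.87/4 = 4.468
n/ν for A = 5.986/1 = 5.986
Smallest n/ν is E → limiting reagent.
theoretical n(Z) = (2/4) × 17.87 = 8.935 mol → 2773 g
% yield = 2420 / 2773 × 100 = 87.27 %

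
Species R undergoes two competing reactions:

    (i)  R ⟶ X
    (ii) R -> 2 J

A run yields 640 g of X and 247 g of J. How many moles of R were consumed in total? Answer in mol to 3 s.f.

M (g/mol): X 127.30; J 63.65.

6.97 mol

n(X) = 640 / 127.30 = 5.027 mol
n(J) = 247 / 63.65 = 3.881 mol
n(R) via (i) = (1/1)×5.027 = 5.027 mol
n(R) via (ii) = (1/2)×3.881 = 1.941 mol
total n(R) = 5.027 + 1.941 = 6.968 mol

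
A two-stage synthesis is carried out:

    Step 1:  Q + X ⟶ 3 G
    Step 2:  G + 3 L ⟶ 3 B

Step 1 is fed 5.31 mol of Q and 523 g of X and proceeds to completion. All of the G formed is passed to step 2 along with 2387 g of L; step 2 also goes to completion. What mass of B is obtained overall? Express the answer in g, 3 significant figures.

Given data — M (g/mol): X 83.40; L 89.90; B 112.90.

3000 g

Step 1:
n(Q) = 5.310 mol
n(X) = 523.0 / 83.40 = 6.271 mol
n/ν → Q: 5.310, X: 6.271; Q is limiting.
n(G) produced = (3/1) × 5.310 = 15.93 mol
Step 2:
n(G) available = 15.93 mol
n(L) = 2387 / 89.90 = 26.55 mol
n/ν → G: 15.93, L: 8.850; L is limiting.
n(B) = (3/3) × 26.55 = 26.55 mol
mass = 26.55 × 112.90 = 2997 g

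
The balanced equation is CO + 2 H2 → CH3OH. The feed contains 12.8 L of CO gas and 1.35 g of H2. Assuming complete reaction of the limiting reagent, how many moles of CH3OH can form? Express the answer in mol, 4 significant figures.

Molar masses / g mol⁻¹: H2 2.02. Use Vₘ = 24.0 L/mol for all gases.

0.3342 mol

n(CO) = 12.80 / 24.0 = 0.5333 mol
n(H2) = 1.350 / 2.02 = 0.6683 mol
n/ν for CO = 0.5333/1 = 0.5333
n/ν for H2 = 0.6683/2 = 0.3342
Smallest n/ν is H2 → limiting reagent.
n(CH3OH) = (1/2) × 0.6683 = 0.3342 mol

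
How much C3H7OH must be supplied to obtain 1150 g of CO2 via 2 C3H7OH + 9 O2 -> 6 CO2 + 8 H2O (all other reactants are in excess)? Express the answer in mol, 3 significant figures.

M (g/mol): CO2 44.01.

8.71 mol

n(CO2) = 1150 / 44.01 = 26.13 mol
n(C3H7OH) = (2/6) × 26.13 = 8.710 mol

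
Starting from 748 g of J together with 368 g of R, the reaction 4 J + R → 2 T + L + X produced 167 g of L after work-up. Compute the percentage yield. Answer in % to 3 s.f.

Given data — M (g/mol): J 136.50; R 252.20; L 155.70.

n(J) = 748.0 / 136.50 = 5.480 mol
n(R) = 368.0 / 252.20 = 1.459 mol
n/ν for J = 5.480/4 = 1.370
n/ν for R = 1.459/1 = 1.459
Smallest n/ν is J → limiting reagent.
theoretical n(L) = (1/4) × 5.480 = 1.370 mol → 213.3 g
% yield = 167 / 213.3 × 100 = 78.29 %

78.3 %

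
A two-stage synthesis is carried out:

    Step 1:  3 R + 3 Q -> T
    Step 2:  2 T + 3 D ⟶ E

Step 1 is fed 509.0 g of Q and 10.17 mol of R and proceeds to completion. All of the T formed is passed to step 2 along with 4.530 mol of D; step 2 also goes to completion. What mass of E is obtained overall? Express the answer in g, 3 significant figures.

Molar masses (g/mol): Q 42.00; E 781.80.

Step 1:
n(Q) = 509.0 / 42.00 = 12.12 mol
n(R) = 10.17 mol
n/ν for Q = 12.12/3 = 4.040
n/ν for R = 10.17/3 = 3.390
Smallest n/ν is R → limiting reagent.
n(T) produced = (1/3) × 10.17 = 3.390 mol
Step 2:
n(T) available = 3.390 mol
n(D) = 4.530 mol
n/ν for T = 3.390/2 = 1.695
n/ν for D = 4.530/3 = 1.510
Smallest n/ν is D → limiting reagent.
n(E) = (1/3) × 4.530 = 1.510 mol
mass = 1.510 × 781.80 = 1181 g

1180 g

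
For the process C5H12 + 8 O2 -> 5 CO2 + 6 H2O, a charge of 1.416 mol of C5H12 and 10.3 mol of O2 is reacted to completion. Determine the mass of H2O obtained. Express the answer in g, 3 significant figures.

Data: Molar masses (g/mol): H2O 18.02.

139 g

n(C5H12) = 1.416 mol
n(O2) = 10.30 mol
n/ν for C5H12 = 1.416/1 = 1.416
n/ν for O2 = 10.30/8 = 1.288
Smallest n/ν is O2 → limiting reagent.
n(H2O) = (6/8) × 10.30 = 7.725 mol
mass = 7.725 × 18.02 = 139.2 g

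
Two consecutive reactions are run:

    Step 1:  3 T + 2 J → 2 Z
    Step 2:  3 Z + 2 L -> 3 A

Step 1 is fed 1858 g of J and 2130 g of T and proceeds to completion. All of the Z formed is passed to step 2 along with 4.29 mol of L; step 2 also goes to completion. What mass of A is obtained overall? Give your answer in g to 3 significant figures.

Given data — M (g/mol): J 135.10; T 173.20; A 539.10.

3470 g

Step 1:
n(J) = 1858 / 135.10 = 13.75 mol
n(T) = 2130 / 173.20 = 12.30 mol
n/ν for J = 13.75/2 = 6.875
n/ν for T = 12.30/3 = 4.100
Smallest n/ν is T → limiting reagent.
n(Z) produced = (2/3) × 12.30 = 8.200 mol
Step 2:
n(Z) available = 8.200 mol
n(L) = 4.290 mol
n/ν for Z = 8.200/3 = 2.733
n/ν for L = 4.290/2 = 2.145
Smallest n/ν is L → limiting reagent.
n(A) = (3/2) × 4.290 = 6.435 mol
mass = 6.435 × 539.10 = 3469 g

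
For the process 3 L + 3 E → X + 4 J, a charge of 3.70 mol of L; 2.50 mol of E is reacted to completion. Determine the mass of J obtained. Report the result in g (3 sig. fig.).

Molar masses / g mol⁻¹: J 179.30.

598 g

n(L) = 3.700 mol
n(E) = 2.500 mol
n/ν for L = 3.700/3 = 1.233
n/ν for E = 2.500/3 = 0.8333
Smallest n/ν is E → limiting reagent.
n(J) = (4/3) × 2.500 = 3.333 mol
mass = 3.333 × 179.30 = 597.6 g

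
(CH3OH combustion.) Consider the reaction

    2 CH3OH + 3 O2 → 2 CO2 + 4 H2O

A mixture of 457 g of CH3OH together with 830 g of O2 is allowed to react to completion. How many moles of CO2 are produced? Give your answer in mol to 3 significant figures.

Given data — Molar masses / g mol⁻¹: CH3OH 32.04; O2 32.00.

14.3 mol

n(CH3OH) = 457.0 / 32.04 = 14.26 mol
n(O2) = 830.0 / 32.00 = 25.94 mol
n/ν for CH3OH = 14.26/2 = 7.130
n/ν for O2 = 25.94/3 = 8.647
Smallest n/ν is CH3OH → limiting reagent.
n(CO2) = (2/2) × 14.26 = 14.26 mol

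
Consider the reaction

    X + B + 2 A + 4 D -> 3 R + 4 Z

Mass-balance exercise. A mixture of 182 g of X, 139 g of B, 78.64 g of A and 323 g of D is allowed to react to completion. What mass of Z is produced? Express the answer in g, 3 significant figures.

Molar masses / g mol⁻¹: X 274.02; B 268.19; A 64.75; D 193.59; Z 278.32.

464 g

n(X) = 182.0 / 274.02 = 0.6642 mol
n(B) = 139.0 / 268.19 = 0.5183 mol
n(A) = 78.64 / 64.75 = 1.215 mol
n(D) = 323.0 / 193.59 = 1.668 mol
n/ν → X: 0.6642, B: 0.5183, A: 0.6075, D: 0.4170; D is limiting.
n(Z) = (4/4) × 1.668 = 1.668 mol
mass = 1.668 × 278.32 = 464.2 g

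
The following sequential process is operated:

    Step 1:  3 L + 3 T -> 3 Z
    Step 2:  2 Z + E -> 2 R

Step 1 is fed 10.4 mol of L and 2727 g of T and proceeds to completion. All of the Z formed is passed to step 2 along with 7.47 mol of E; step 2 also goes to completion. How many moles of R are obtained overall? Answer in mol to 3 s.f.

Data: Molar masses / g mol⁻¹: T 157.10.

10.4 mol

Step 1:
n(L) = 10.40 mol
n(T) = 2727 / 157.10 = 17.36 mol
n/ν → L: 3.467, T: 5.787; L is limiting.
n(Z) produced = (3/3) × 10.40 = 10.40 mol
Step 2:
n(Z) available = 10.40 mol
n(E) = 7.470 mol
n/ν → Z: 5.200, E: 7.470; Z is limiting.
n(R) = (2/2) × 10.40 = 10.40 mol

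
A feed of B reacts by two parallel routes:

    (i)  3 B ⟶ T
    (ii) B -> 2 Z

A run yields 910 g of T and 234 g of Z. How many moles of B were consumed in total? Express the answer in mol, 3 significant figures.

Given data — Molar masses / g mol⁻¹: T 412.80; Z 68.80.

n(T) = 910 / 412.80 = 2.204 mol
n(Z) = 234 / 68.80 = 3.401 mol
n(B) via (i) = (3/1)×2.204 = 6.612 mol
n(B) via (ii) = (1/2)×3.401 = 1.701 mol
total n(B) = 6.612 + 1.701 = 8.313 mol

8.31 mol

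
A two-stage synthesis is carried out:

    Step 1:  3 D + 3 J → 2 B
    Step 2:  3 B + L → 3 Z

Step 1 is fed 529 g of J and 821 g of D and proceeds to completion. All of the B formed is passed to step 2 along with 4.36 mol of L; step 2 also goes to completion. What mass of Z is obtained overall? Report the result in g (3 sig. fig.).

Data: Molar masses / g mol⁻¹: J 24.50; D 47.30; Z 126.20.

1460 g

Step 1:
n(J) = 529.0 / 24.50 = 21.59 mol
n(D) = 821.0 / 47.30 = 17.36 mol
n/ν for J = 21.59/3 = 7.197
n/ν for D = 17.36/3 = 5.787
Smallest n/ν is D → limiting reagent.
n(B) produced = (2/3) × 17.36 = 11.57 mol
Step 2:
n(B) available = 11.57 mol
n(L) = 4.360 mol
n/ν for B = 11.57/3 = 3.857
n/ν for L = 4.360/1 = 4.360
Smallest n/ν is B → limiting reagent.
n(Z) = (3/3) × 11.57 = 11.57 mol
mass = 11.57 × 126.20 = 1460 g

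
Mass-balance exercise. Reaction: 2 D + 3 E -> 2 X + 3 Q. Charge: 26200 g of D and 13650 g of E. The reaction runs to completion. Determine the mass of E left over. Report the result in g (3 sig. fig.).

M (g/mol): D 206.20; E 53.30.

3490 g

n(D) = 26200 / 206.20 = 127.1 mol
n(E) = 13650 / 53.30 = 256.1 mol
n/ν → D: 63.55, E: 85.37; D is limiting.
E consumed = (3/2) × 127.1 = 190.7 mol
E remaining = 256.1 − 190.7 = 65.40 mol
mass = 65.40 × 53.30 = 3486 g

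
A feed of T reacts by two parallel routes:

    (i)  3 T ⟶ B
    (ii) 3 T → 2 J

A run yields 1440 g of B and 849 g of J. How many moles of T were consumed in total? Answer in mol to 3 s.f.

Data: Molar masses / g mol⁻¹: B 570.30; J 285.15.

12.0 mol

n(B) = 1440 / 570.30 = 2.525 mol
n(J) = 849 / 285.15 = 2.977 mol
n(T) via (i) = (3/1)×2.525 = 7.575 mol
n(T) via (ii) = (3/2)×2.977 = 4.466 mol
total n(T) = 7.575 + 4.466 = 12.04 mol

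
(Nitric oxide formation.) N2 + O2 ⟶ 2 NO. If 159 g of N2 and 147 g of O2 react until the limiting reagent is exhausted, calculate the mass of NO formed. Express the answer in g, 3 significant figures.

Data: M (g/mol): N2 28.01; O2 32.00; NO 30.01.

n(N2) = 159.0 / 28.01 = 5.677 mol
n(O2) = 147.0 / 32.00 = 4.594 mol
n/ν for N2 = 5.677/1 = 5.677
n/ν for O2 = 4.594/1 = 4.594
Smallest n/ν is O2 → limiting reagent.
n(NO) = (2/1) × 4.594 = 9.188 mol
mass = 9.188 × 30.01 = 275.7 g

276 g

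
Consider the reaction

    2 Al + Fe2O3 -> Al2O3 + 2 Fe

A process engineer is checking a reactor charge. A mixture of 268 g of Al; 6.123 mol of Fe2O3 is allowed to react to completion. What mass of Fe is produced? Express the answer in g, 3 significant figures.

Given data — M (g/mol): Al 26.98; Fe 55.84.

555 g

n(Al) = 268.0 / 26.98 = 9.933 mol
n(Fe2O3) = 6.123 mol
n/ν for Al = 9.933/2 = 4.967
n/ν for Fe2O3 = 6.123/1 = 6.123
Smallest n/ν is Al → limiting reagent.
n(Fe) = (2/2) × 9.933 = 9.933 mol
mass = 9.933 × 55.84 = 554.7 g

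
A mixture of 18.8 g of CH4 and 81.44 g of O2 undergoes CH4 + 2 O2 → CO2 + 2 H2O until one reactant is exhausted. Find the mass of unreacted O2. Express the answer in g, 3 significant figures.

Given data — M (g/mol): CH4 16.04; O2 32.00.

n(CH4) = 18.80 / 16.04 = 1.172 mol
n(O2) = 81.44 / 32.00 = 2.545 mol
n/ν for CH4 = 1.172/1 = 1.172
n/ν for O2 = 2.545/2 = 1.273
Smallest n/ν is CH4 → limiting reagent.
O2 consumed = (2/1) × 1.172 = 2.344 mol
O2 remaining = 2.545 − 2.344 = 0.2010 mol
mass = 0.2010 × 32.00 = 6.432 g

6.43 g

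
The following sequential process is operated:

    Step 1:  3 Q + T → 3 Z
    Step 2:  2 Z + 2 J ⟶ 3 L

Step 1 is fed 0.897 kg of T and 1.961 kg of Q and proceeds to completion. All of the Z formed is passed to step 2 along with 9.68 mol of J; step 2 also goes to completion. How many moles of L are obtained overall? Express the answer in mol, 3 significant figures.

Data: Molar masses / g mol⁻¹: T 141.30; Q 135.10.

14.5 mol

Step 1:
n(T) = 0.8970×1000 / 141.30 = 6.348 mol
n(Q) = 1.961×1000 / 135.10 = 14.52 mol
n/ν → T: 6.348, Q: 4.840; Q is limiting.
n(Z) produced = (3/3) × 14.52 = 14.52 mol
Step 2:
n(Z) available = 14.52 mol
n(J) = 9.680 mol
n/ν → Z: 7.260, J: 4.840; J is limiting.
n(L) = (3/2) × 9.680 = 14.52 mol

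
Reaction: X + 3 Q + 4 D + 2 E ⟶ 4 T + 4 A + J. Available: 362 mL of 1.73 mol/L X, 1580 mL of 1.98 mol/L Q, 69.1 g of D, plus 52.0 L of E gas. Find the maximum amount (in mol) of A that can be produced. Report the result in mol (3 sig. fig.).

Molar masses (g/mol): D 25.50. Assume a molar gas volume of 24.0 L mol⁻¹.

n(X) = 1.73 × 362.0/1000 = 0.6263 mol
n(Q) = 1.98 × 1580/1000 = 3.128 mol
n(D) = 69.10 / 25.50 = 2.710 mol
n(E) = 52.00 / 24.0 = 2.167 mol
n/ν → X: 0.6263, Q: 1.043, D: 0.6775, E: 1.084; X is limiting.
n(A) = (4/1) × 0.6263 = 2.505 mol

2.51 mol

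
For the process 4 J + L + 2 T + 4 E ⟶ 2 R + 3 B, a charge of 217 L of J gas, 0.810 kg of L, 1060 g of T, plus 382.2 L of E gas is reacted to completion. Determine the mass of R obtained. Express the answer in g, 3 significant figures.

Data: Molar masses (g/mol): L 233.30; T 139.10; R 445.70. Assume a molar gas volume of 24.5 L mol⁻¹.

1970 g

n(J) = 217.0 / 24.5 = 8.857 mol
n(L) = 0.8100×1000 / 233.30 = 3.472 mol
n(T) = 1060 / 139.10 = 7.620 mol
n(E) = 382.2 / 24.5 = 15.60 mol
n/ν → J: 2.214, L: 3.472, T: 3.810, E: 3.900; J is limiting.
n(R) = (2/4) × 8.857 = 4.429 mol
mass = 4.429 × 445.70 = 1974 g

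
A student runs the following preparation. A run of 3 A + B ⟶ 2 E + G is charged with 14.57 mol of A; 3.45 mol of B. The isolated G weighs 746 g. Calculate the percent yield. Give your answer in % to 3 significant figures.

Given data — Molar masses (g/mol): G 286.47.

n(A) = 14.57 mol
n(B) = 3.450 mol
n/ν for A = 14.57/3 = 4.857
n/ν for B = 3.450/1 = 3.450
Smallest n/ν is B → limiting reagent.
theoretical n(G) = (1/1) × 3.450 = 3.450 mol → 988.3 g
% yield = 746 / 988.3 × 100 = 75.48 %

75.5 %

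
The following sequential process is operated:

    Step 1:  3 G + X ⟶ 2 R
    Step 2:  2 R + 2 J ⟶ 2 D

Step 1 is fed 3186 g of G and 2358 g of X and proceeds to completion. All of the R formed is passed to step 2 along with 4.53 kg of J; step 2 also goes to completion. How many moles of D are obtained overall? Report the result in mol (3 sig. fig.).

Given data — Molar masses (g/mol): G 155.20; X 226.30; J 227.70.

13.7 mol

Step 1:
n(G) = 3186 / 155.20 = 20.53 mol
n(X) = 2358 / 226.30 = 10.42 mol
n/ν for G = 20.53/3 = 6.843
n/ν for X = 10.42/1 = 10.42
Smallest n/ν is G → limiting reagent.
n(R) produced = (2/3) × 20.53 = 13.69 mol
Step 2:
n(R) available = 13.69 mol
n(J) = 4.530×1000 / 227.70 = 19.89 mol
n/ν for R = 13.69/2 = 6.845
n/ν for J = 19.89/2 = 9.945
Smallest n/ν is R → limiting reagent.
n(D) = (2/2) × 13.69 = 13.69 mol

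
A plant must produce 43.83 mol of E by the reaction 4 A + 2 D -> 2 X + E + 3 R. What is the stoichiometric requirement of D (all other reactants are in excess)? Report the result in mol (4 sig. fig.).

87.66 mol

n(E) = 43.83 mol
n(D) = (2/1) × 43.83 = 87.66 mol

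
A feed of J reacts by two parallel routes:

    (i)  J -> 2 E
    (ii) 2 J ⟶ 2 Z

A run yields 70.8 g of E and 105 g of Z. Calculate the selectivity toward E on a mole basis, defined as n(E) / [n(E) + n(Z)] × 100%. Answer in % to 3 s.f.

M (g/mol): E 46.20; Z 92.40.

n(E) = 70.8 / 46.20 = 1.532 mol
n(Z) = 105 / 92.40 = 1.136 mol
selectivity = 1.532/(1.532+1.136) × 100 = 57.42 %

57.4 %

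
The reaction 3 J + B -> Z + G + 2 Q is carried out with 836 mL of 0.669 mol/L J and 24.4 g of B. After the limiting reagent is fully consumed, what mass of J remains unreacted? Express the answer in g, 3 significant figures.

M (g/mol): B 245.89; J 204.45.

53.5 g

n(J) = 0.669 × 836.0/1000 = 0.5593 mol
n(B) = 24.40 / 245.89 = 0.09923 mol
n/ν for J = 0.5593/3 = 0.1864
n/ν for B = 0.09923/1 = 0.09923
Smallest n/ν is B → limiting reagent.
J consumed = (3/1) × 0.09923 = 0.2977 mol
J remaining = 0.5593 − 0.2977 = 0.2616 mol
mass = 0.2616 × 204.45 = 53.48 g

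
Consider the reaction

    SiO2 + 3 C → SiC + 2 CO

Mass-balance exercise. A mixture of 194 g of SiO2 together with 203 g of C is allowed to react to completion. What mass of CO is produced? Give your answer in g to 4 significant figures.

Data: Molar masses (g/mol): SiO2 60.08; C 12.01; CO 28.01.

n(SiO2) = 194.0 / 60.08 = 3.229 mol
n(C) = 203.0 / 12.01 = 16.90 mol
n/ν for SiO2 = 3.229/1 = 3.229
n/ν for C = 16.90/3 = 5.633
Smallest n/ν is SiO2 → limiting reagent.
n(CO) = (2/1) × 3.229 = 6.458 mol
mass = 6.458 × 28.01 = 180.9 g

180.9 g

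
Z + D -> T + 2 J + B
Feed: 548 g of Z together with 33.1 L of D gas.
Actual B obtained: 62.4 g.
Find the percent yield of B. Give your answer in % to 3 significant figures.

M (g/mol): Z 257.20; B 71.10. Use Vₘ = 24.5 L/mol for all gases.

n(Z) = 548.0 / 257.20 = 2.131 mol
n(D) = 33.10 / 24.5 = 1.351 mol
n/ν for Z = 2.131/1 = 2.131
n/ν for D = 1.351/1 = 1.351
Smallest n/ν is D → limiting reagent.
theoretical n(B) = (1/1) × 1.351 = 1.351 mol → 96.06 g
% yield = 62.4 / 96.06 × 100 = 64.96 %

65.0 %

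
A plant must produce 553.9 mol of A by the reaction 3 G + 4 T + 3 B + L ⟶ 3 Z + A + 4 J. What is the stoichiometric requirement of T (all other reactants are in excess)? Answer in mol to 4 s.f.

n(A) = 553.9 mol
n(T) = (4/1) × 553.9 = 2216 mol

2216 mol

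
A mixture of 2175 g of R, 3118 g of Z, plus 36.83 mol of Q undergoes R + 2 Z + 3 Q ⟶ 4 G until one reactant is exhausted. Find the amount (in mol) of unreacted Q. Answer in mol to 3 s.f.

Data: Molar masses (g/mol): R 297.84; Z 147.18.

14.9 mol

n(R) = 2175 / 297.84 = 7.303 mol
n(Z) = 3118 / 147.18 = 21.18 mol
n(Q) = 36.83 mol
n/ν for R = 7.303/1 = 7.303
n/ν for Z = 21.18/2 = 10.59
n/ν for Q = 36.83/3 = 12.28
Smallest n/ν is R → limiting reagent.
Q consumed = (3/1) × 7.303 = 21.91 mol
Q remaining = 36.83 − 21.91 = 14.92 mol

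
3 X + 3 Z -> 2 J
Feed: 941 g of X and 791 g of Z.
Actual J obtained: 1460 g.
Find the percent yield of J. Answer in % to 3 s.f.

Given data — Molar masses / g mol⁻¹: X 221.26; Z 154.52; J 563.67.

91.4 %

n(X) = 941.0 / 221.26 = 4.253 mol
n(Z) = 791.0 / 154.52 = 5.119 mol
n/ν → X: 1.418, Z: 1.706; X is limiting.
theoretical n(J) = (2/3) × 4.253 = 2.835 mol → 1598 g
% yield = 1460 / 1598 × 100 = 91.36 %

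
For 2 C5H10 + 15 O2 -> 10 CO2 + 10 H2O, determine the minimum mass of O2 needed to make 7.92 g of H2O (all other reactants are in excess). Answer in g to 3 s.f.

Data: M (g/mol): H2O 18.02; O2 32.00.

n(H2O) = 7.92 / 18.02 = 0.4395 mol
n(O2) = (15/10) × 0.4395 = 0.6593 mol
mass = 0.6593 × 32.00 = 21.10 g

21.1 g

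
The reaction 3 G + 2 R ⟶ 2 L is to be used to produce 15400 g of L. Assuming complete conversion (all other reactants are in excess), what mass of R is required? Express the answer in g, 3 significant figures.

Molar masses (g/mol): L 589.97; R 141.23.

n(L) = 15400 / 589.97 = 26.10 mol
n(R) = (2/2) × 26.10 = 26.10 mol
mass = 26.10 × 141.23 = 3686 g

3690 g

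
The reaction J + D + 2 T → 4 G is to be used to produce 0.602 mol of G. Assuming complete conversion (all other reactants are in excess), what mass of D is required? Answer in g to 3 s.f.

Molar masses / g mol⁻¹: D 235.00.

35.4 g

n(G) = 0.6020 mol
n(D) = (1/4) × 0.6020 = 0.1505 mol
mass = 0.1505 × 235.00 = 35.37 g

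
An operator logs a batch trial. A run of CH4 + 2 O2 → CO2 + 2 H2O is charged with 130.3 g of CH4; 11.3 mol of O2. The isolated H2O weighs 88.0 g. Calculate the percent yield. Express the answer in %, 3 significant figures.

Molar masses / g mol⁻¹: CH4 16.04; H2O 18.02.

n(CH4) = 130.3 / 16.04 = 8.123 mol
n(O2) = 11.30 mol
n/ν for CH4 = 8.123/1 = 8.123
n/ν for O2 = 11.30/2 = 5.650
Smallest n/ν is O2 → limiting reagent.
theoretical n(H2O) = (2/2) × 11.30 = 11.30 mol → 203.6 g
% yield = 88.0 / 203.6 × 100 = 43.22 %

43.2 %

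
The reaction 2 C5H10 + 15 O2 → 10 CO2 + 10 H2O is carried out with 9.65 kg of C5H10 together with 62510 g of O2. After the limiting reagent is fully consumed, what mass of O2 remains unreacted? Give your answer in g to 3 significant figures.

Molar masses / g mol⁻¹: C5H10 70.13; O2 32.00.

n(C5H10) = 9.650×1000 / 70.13 = 137.6 mol
n(O2) = 62510 / 32.00 = 1953 mol
n/ν for C5H10 = 137.6/2 = 68.80
n/ν for O2 = 1953/15 = 130.2
Smallest n/ν is C5H10 → limiting reagent.
O2 consumed = (15/2) × 137.6 = 1032 mol
O2 remaining = 1953 − 1032 = 921.0 mol
mass = 921.0 × 32.00 = 29470 g

29500 g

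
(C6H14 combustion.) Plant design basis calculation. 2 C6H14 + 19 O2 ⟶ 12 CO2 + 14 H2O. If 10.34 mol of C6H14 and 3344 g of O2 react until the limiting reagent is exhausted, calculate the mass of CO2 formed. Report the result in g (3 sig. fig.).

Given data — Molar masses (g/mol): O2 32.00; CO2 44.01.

2730 g

n(C6H14) = 10.34 mol
n(O2) = 3344 / 32.00 = 104.5 mol
n/ν → C6H14: 5.170, O2: 5.500; C6H14 is limiting.
n(CO2) = (12/2) × 10.34 = 62.04 mol
mass = 62.04 × 44.01 = 2730 g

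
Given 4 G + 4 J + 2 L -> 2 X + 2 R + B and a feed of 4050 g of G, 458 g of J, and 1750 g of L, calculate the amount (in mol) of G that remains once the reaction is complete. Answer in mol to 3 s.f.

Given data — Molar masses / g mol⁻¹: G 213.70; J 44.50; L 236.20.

n(G) = 4050 / 213.70 = 18.95 mol
n(J) = 458.0 / 44.50 = 10.29 mol
n(L) = 1750 / 236.20 = 7.409 mol
n/ν for G = 18.95/4 = 4.738
n/ν for J = 10.29/4 = 2.573
n/ν for L = 7.409/2 = 3.705
Smallest n/ν is J → limiting reagent.
G consumed = (4/4) × 10.29 = 10.29 mol
G remaining = 18.95 − 10.29 = 8.660 mol

8.66 mol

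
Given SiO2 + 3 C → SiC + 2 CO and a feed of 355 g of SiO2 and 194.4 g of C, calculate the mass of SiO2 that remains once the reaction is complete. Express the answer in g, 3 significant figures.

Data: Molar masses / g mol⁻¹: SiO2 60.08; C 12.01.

n(SiO2) = 355.0 / 60.08 = 5.909 mol
n(C) = 194.4 / 12.01 = 16.19 mol
n/ν → SiO2: 5.909, C: 5.397; C is limiting.
SiO2 consumed = (1/3) × 16.19 = 5.397 mol
SiO2 remaining = 5.909 − 5.397 = 0.5120 mol
mass = 0.5120 × 60.08 = 30.76 g

30.8 g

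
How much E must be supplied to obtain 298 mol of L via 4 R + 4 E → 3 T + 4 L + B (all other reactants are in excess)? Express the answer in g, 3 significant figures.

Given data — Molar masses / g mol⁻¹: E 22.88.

n(L) = 298.0 mol
n(E) = (4/4) × 298.0 = 298.0 mol
mass = 298.0 × 22.88 = 6818 g

6820 g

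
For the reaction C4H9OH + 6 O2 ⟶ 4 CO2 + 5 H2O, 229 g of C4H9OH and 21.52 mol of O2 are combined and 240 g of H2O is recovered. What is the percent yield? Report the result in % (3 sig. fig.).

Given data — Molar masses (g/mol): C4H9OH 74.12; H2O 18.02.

n(C4H9OH) = 229.0 / 74.12 = 3.090 mol
n(O2) = 21.52 mol
n/ν for C4H9OH = 3.090/1 = 3.090
n/ν for O2 = 21.52/6 = 3.587
Smallest n/ν is C4H9OH → limiting reagent.
theoretical n(H2O) = (5/1) × 3.090 = 15.45 mol → 278.4 g
% yield = 240 / 278.4 × 100 = 86.21 %

86.2 %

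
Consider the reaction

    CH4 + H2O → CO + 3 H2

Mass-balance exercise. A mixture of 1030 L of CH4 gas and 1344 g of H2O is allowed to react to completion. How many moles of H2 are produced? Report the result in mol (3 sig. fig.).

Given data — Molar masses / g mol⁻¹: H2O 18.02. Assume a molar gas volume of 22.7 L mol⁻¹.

n(CH4) = 1030 / 22.7 = 45.37 mol
n(H2O) = 1344 / 18.02 = 74.58 mol
n/ν → CH4: 45.37, H2O: 74.58; CH4 is limiting.
n(H2) = (3/1) × 45.37 = 136.1 mol

136 mol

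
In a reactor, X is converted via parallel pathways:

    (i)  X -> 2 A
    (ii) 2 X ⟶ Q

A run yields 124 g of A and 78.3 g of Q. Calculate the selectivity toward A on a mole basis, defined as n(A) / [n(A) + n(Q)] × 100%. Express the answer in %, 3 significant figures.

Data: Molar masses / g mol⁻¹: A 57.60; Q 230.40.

86.4 %

n(A) = 124 / 57.60 = 2.153 mol
n(Q) = 78.3 / 230.40 = 0.3398 mol
selectivity = 2.153/(2.153+0.3398) × 100 = 86.37 %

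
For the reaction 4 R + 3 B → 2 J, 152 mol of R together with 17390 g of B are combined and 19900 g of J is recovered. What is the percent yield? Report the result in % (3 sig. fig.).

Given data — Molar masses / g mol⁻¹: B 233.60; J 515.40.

77.8 %

n(R) = 152.0 mol
n(B) = 17390 / 233.60 = 74.44 mol
n/ν → R: 38.00, B: 24.81; B is limiting.
theoretical n(J) = (2/3) × 74.44 = 49.63 mol → 25580 g
% yield = 19900 / 25580 × 100 = 77.80 %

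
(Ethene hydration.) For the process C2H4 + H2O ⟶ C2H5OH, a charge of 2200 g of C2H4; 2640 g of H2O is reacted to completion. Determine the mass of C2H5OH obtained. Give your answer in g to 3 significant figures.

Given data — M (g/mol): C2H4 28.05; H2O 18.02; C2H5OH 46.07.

3610 g

n(C2H4) = 2200 / 28.05 = 78.43 mol
n(H2O) = 2640 / 18.02 = 146.5 mol
n/ν → C2H4: 78.43, H2O: 146.5; C2H4 is limiting.
n(C2H5OH) = (1/1) × 78.43 = 78.43 mol
mass = 78.43 × 46.07 = 3613 g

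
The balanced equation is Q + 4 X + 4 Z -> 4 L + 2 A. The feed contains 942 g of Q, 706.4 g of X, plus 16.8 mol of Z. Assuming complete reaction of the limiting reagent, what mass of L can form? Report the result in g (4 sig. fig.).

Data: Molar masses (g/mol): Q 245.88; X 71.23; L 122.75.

n(Q) = 942.0 / 245.88 = 3.831 mol
n(X) = 706.4 / 71.23 = 9.917 mol
n(Z) = 16.80 mol
n/ν → Q: 3.831, X: 2.479, Z: 4.200; X is limiting.
n(L) = (4/4) × 9.917 = 9.917 mol
mass = 9.917 × 122.75 = 1217 g

1217 g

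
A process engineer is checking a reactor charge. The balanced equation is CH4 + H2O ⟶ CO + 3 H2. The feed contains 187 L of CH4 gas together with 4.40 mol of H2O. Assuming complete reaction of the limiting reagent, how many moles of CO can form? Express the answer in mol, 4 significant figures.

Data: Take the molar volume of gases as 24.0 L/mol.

n(CH4) = 187.0 / 24.0 = 7.792 mol
n(H2O) = 4.400 mol
n/ν for CH4 = 7.792/1 = 7.792
n/ν for H2O = 4.400/1 = 4.400
Smallest n/ν is H2O → limiting reagent.
n(CO) = (1/1) × 4.400 = 4.400 mol

4.400 mol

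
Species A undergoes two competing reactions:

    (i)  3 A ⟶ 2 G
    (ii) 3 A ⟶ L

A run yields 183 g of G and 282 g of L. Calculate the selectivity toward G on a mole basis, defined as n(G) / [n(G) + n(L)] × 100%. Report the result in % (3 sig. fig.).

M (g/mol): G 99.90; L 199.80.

56.5 %

n(G) = 183 / 99.90 = 1.832 mol
n(L) = 282 / 199.80 = 1.411 mol
selectivity = 1.832/(1.832+1.411) × 100 = 56.49 %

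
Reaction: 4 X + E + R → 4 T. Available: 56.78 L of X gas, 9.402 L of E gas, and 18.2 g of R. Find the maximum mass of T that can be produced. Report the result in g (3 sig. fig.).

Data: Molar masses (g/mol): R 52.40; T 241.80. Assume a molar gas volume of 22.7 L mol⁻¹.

n(X) = 56.78 / 22.7 = 2.501 mol
n(E) = 9.402 / 22.7 = 0.4142 mol
n(R) = 18.20 / 52.40 = 0.3473 mol
n/ν for X = 2.501/4 = 0.6253
n/ν for E = 0.4142/1 = 0.4142
n/ν for R = 0.3473/1 = 0.3473
Smallest n/ν is R → limiting reagent.
n(T) = (4/1) × 0.3473 = 1.389 mol
mass = 1.389 × 241.80 = 335.9 g

336 g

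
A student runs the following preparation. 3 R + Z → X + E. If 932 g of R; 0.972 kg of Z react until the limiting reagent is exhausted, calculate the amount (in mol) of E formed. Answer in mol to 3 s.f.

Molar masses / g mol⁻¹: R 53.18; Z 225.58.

4.31 mol

n(R) = 932.0 / 53.18 = 17.53 mol
n(Z) = 0.9720×1000 / 225.58 = 4.309 mol
n/ν → R: 5.843, Z: 4.309; Z is limiting.
n(E) = (1/1) × 4.309 = 4.309 mol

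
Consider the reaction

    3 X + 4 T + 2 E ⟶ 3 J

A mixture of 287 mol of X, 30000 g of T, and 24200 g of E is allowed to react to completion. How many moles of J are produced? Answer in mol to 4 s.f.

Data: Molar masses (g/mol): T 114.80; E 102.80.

196.0 mol

n(X) = 287.0 mol
n(T) = 30000 / 114.80 = 261.3 mol
n(E) = 24200 / 102.80 = 235.4 mol
n/ν for X = 287.0/3 = 95.67
n/ν for T = 261.3/4 = 65.33
n/ν for E = 235.4/2 = 117.7
Smallest n/ν is T → limiting reagent.
n(J) = (3/4) × 261.3 = 196.0 mol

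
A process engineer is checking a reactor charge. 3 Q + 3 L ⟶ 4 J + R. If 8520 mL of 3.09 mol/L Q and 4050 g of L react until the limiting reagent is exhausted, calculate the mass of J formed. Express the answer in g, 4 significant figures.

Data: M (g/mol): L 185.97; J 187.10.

5433 g

n(Q) = 3.09 × 8520/1000 = 26.33 mol
n(L) = 4050 / 185.97 = 21.78 mol
n/ν for Q = 26.33/3 = 8.777
n/ν for L = 21.78/3 = 7.260
Smallest n/ν is L → limiting reagent.
n(J) = (4/3) × 21.78 = 29.04 mol
mass = 29.04 × 187.10 = 5433 g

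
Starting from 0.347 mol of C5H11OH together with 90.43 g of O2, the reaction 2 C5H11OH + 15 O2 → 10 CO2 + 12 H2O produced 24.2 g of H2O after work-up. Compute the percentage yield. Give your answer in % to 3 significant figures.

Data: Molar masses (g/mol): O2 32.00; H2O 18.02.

n(C5H11OH) = 0.3470 mol
n(O2) = 90.43 / 32.00 = 2.826 mol
n/ν → C5H11OH: 0.1735, O2: 0.1884; C5H11OH is limiting.
theoretical n(H2O) = (12/2) × 0.3470 = 2.082 mol → 37.52 g
% yield = 24.2 / 37.52 × 100 = 64.50 %

64.5 %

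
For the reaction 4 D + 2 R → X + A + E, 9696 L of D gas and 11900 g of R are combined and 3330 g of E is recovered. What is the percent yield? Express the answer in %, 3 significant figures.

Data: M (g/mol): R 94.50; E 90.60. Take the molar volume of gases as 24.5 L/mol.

58.4 %

n(D) = 9696 / 24.5 = 395.8 mol
n(R) = 11900 / 94.50 = 125.9 mol
n/ν for D = 395.8/4 = 98.95
n/ν for R = 125.9/2 = 62.95
Smallest n/ν is R → limiting reagent.
theoretical n(E) = (1/2) × 125.9 = 62.95 mol → 5703 g
% yield = 3330 / 5703 × 100 = 58.39 %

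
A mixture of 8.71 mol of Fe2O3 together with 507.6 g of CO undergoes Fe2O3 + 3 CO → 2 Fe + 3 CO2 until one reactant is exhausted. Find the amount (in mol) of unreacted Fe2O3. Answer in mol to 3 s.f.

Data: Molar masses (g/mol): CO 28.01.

n(Fe2O3) = 8.710 mol
n(CO) = 507.6 / 28.01 = 18.12 mol
n/ν for Fe2O3 = 8.710/1 = 8.710
n/ν for CO = 18.12/3 = 6.040
Smallest n/ν is CO → limiting reagent.
Fe2O3 consumed = (1/3) × 18.12 = 6.040 mol
Fe2O3 remaining = 8.710 − 6.040 = 2.670 mol

2.67 mol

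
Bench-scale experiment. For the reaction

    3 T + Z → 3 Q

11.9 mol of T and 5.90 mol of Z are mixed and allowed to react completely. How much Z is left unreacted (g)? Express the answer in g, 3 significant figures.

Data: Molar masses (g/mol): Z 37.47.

72.4 g

n(T) = 11.90 mol
n(Z) = 5.900 mol
n/ν for T = 11.90/3 = 3.967
n/ν for Z = 5.900/1 = 5.900
Smallest n/ν is T → limiting reagent.
Z consumed = (1/3) × 11.90 = 3.967 mol
Z remaining = 5.900 − 3.967 = 1.933 mol
mass = 1.933 × 37.47 = 72.43 g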